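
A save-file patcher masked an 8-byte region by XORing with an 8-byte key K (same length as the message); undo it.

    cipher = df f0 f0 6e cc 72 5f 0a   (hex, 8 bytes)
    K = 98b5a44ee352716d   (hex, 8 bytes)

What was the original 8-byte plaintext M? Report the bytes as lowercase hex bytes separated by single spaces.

47 45 54 20 2f 20 2e 67

XOR is its own inverse, so applying the key byte-wise gives the result directly.
byte 0: df xor 98 = 47
byte 1: f0 xor b5 = 45
byte 2: f0 xor a4 = 54
byte 3: 6e xor 4e = 20
byte 4: cc xor e3 = 2f
byte 5: 72 xor 52 = 20
byte 6: 5f xor 71 = 2e
byte 7: 0a xor 6d = 67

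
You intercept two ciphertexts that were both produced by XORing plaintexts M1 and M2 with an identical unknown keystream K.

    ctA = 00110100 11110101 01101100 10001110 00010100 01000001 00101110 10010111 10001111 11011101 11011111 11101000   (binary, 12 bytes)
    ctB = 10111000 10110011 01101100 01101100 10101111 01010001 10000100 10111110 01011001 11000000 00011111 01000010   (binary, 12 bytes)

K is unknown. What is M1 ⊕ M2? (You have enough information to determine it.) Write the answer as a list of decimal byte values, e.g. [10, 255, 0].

[140, 70, 0, 226, 187, 16, 170, 41, 214, 29, 192, 170]

ctA ⊕ ctB = (M1 ⊕ K) ⊕ (M2 ⊕ K) = M1 ⊕ M2 — the shared key cancels under XOR.
34 ^ b8 = 8c
f5 ^ b3 = 46
6c ^ 6c = 00
8e ^ 6c = e2
14 ^ af = bb
41 ^ 51 = 10
2e ^ 84 = aa
97 ^ be = 29
8f ^ 59 = d6
dd ^ c0 = 1d
df ^ 1f = c0
e8 ^ 42 = aa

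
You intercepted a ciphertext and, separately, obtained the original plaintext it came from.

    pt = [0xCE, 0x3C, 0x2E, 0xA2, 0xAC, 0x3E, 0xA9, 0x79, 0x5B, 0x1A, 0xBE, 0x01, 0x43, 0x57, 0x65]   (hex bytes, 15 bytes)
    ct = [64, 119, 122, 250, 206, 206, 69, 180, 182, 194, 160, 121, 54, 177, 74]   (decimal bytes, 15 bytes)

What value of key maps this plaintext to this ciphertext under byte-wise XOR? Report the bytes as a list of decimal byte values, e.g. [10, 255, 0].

Since ct = pt ⊕ key, XORing both sides with pt gives key = pt ⊕ ct.
byte 0: 206 ^  64 = 142
byte 1:  60 ^ 119 =  75
byte 2:  46 ^ 122 =  84
byte 3: 162 ^ 250 =  88
byte 4: 172 ^ 206 =  98
byte 5:  62 ^ 206 = 240
byte 6: 169 ^  69 = 236
byte 7: 121 ^ 180 = 205
byte 8:  91 ^ 182 = 237
byte 9:  26 ^ 194 = 216
byte 10: 190 ^ 160 =  30
byte 11:   1 ^ 121 = 120
byte 12:  67 ^  54 = 117
byte 13:  87 ^ 177 = 230
byte 14: 101 ^  74 =  47

[142, 75, 84, 88, 98, 240, 236, 205, 237, 216, 30, 120, 117, 230, 47]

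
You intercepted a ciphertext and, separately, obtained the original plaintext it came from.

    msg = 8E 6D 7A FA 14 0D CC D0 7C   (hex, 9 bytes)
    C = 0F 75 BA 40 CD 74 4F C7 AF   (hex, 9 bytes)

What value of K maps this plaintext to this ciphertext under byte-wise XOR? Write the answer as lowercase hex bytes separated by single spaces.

Since C = msg ⊕ K, XORing both sides with msg gives K = msg ⊕ C.
8e ⊕ 0f = 81
6d ⊕ 75 = 18
7a ⊕ ba = c0
fa ⊕ 40 = ba
14 ⊕ cd = d9
0d ⊕ 74 = 79
cc ⊕ 4f = 83
d0 ⊕ c7 = 17
7c ⊕ af = d3

81 18 c0 ba d9 79 83 17 d3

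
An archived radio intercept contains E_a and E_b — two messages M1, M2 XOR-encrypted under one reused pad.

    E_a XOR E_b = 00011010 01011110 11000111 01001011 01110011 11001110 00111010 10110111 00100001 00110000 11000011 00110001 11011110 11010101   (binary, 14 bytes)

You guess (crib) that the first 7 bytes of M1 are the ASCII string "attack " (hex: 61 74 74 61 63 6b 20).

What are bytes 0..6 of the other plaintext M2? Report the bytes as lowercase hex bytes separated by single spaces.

7b 2a b3 2a 10 a5 1a

Since E_a ⊕ E_b = M1 ⊕ M2, XORing with the guessed M1 bytes yields the corresponding M2 bytes: M2 = (E_a ⊕ E_b) ⊕ M1.
byte 0:  26 xor  97 = 123
byte 1:  94 xor 116 =  42
byte 2: 199 xor 116 = 179
byte 3:  75 xor  97 =  42
byte 4: 115 xor  99 =  16
byte 5: 206 xor 107 = 165
byte 6:  58 xor  32 =  26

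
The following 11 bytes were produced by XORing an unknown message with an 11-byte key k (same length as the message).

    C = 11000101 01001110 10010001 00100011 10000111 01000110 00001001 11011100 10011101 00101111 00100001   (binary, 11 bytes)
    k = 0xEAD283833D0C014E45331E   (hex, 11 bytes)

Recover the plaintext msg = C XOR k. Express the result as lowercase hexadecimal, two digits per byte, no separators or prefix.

byte 0: 11000101 xor 11101010 = 00101111
byte 1: 01001110 xor 11010010 = 10011100
byte 2: 10010001 xor 10000011 = 00010010
byte 3: 00100011 xor 10000011 = 10100000
byte 4: 10000111 xor 00111101 = 10111010
byte 5: 01000110 xor 00001100 = 01001010
byte 6: 00001001 xor 00000001 = 00001000
byte 7: 11011100 xor 01001110 = 10010010
byte 8: 10011101 xor 01000101 = 11011000
byte 9: 00101111 xor 00110011 = 00011100
byte 10: 00100001 xor 00011110 = 00111111

2f9c12a0ba4a0892d81c3f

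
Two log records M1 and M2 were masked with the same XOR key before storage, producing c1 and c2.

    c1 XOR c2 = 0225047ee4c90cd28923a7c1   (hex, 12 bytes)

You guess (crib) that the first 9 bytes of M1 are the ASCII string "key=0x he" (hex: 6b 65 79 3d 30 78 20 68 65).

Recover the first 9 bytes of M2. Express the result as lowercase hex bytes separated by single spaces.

Since c1 ⊕ c2 = M1 ⊕ M2, XORing with the guessed M1 bytes yields the corresponding M2 bytes: M2 = (c1 ⊕ c2) ⊕ M1.
00000010 XOR 01101011 = 01101001
00100101 XOR 01100101 = 01000000
00000100 XOR 01111001 = 01111101
01111110 XOR 00111101 = 01000011
11100100 XOR 00110000 = 11010100
11001001 XOR 01111000 = 10110001
00001100 XOR 00100000 = 00101100
11010010 XOR 01101000 = 10111010
10001001 XOR 01100101 = 11101100

69 40 7d 43 d4 b1 2c ba ec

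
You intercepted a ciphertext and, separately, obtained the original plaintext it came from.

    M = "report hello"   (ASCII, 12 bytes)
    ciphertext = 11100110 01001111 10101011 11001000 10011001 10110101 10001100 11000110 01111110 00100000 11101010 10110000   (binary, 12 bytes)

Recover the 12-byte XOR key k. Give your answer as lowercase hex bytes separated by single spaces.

Since ciphertext = M ⊕ k, XORing both sides with M gives k = M ⊕ ciphertext.
byte 0: 72 xor e6 = 94
byte 1: 65 xor 4f = 2a
byte 2: 70 xor ab = db
byte 3: 6f xor c8 = a7
byte 4: 72 xor 99 = eb
byte 5: 74 xor b5 = c1
byte 6: 20 xor 8c = ac
byte 7: 68 xor c6 = ae
byte 8: 65 xor 7e = 1b
byte 9: 6c xor 20 = 4c
byte 10: 6c xor ea = 86
byte 11: 6f xor b0 = df

94 2a db a7 eb c1 ac ae 1b 4c 86 df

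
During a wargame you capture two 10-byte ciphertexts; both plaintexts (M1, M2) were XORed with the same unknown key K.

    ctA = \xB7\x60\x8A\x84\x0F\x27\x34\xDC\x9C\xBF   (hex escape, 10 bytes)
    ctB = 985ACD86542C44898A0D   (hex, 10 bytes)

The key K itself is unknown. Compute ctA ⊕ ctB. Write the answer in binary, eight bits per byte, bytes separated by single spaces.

ctA ⊕ ctB = (M1 ⊕ K) ⊕ (M2 ⊕ K) = M1 ⊕ M2 — the shared key cancels under XOR.
b7 ^ 98 = 2f
60 ^ 5a = 3a
8a ^ cd = 47
84 ^ 86 = 02
0f ^ 54 = 5b
27 ^ 2c = 0b
34 ^ 44 = 70
dc ^ 89 = 55
9c ^ 8a = 16
bf ^ 0d = b2

00101111 00111010 01000111 00000010 01011011 00001011 01110000 01010101 00010110 10110010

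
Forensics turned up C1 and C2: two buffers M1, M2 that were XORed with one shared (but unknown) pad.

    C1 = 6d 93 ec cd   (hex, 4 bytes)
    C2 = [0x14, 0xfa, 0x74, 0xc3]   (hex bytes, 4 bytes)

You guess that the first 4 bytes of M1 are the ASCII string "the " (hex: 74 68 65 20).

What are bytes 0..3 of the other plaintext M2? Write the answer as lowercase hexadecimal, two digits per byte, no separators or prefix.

First, C1 ⊕ C2 = (M1 ⊕ K) ⊕ (M2 ⊕ K) = M1 ⊕ M2, so the key drops out. Then M2 = (M1 ⊕ M2) ⊕ M1 over the first 4 bytes.
byte 0: (6d ⊕ 14) ⊕ 74 = 79 ⊕ 74 = 0d
byte 1: (93 ⊕ fa) ⊕ 68 = 69 ⊕ 68 = 01
byte 2: (ec ⊕ 74) ⊕ 65 = 98 ⊕ 65 = fd
byte 3: (cd ⊕ c3) ⊕ 20 = 0e ⊕ 20 = 2e

0d01fd2e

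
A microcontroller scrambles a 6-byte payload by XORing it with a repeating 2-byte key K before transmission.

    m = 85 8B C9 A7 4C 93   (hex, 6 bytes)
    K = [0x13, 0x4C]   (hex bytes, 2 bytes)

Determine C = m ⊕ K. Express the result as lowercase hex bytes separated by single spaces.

The 2-byte key repeats, so the effective keystream is 13 4c 13 4c 13 4c.
byte 0: 85 xor 13 = 96
byte 1: 8b xor 4c = c7
byte 2: c9 xor 13 = da
byte 3: a7 xor 4c = eb
byte 4: 4c xor 13 = 5f
byte 5: 93 xor 4c = df

96 c7 da eb 5f df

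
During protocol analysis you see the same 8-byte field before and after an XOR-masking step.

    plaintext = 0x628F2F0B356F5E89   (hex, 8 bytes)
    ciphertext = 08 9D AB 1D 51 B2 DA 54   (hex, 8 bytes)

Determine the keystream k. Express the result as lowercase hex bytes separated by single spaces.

Since ciphertext = plaintext ⊕ k, XORing both sides with plaintext gives k = plaintext ⊕ ciphertext.
byte 0: 01100010 ⊕ 00001000 = 01101010
byte 1: 10001111 ⊕ 10011101 = 00010010
byte 2: 00101111 ⊕ 10101011 = 10000100
byte 3: 00001011 ⊕ 00011101 = 00010110
byte 4: 00110101 ⊕ 01010001 = 01100100
byte 5: 01101111 ⊕ 10110010 = 11011101
byte 6: 01011110 ⊕ 11011010 = 10000100
byte 7: 10001001 ⊕ 01010100 = 11011101

6a 12 84 16 64 dd 84 dd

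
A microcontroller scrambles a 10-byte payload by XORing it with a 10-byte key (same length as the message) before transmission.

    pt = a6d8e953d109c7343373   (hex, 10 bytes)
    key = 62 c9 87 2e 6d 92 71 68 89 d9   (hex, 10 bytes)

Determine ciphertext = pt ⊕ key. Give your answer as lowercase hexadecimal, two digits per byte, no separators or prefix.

c4116e7dbc9bb65cbaaa

XOR is its own inverse, so applying the key byte-wise gives the result directly.
10100110 xor 01100010 = 11000100
11011000 xor 11001001 = 00010001
11101001 xor 10000111 = 01101110
01010011 xor 00101110 = 01111101
11010001 xor 01101101 = 10111100
00001001 xor 10010010 = 10011011
11000111 xor 01110001 = 10110110
00110100 xor 01101000 = 01011100
00110011 xor 10001001 = 10111010
01110011 xor 11011001 = 10101010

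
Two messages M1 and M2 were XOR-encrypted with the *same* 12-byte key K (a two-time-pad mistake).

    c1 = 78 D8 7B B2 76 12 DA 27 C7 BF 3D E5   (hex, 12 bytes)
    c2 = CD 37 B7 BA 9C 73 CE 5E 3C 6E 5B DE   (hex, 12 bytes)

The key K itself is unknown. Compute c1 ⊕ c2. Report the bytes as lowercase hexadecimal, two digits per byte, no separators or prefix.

b5efcc08ea611479fbd1663b

c1 ⊕ c2 = (M1 ⊕ K) ⊕ (M2 ⊕ K) = M1 ⊕ M2 — the shared key cancels under XOR.
78 XOR cd = b5
d8 XOR 37 = ef
7b XOR b7 = cc
b2 XOR ba = 08
76 XOR 9c = ea
12 XOR 73 = 61
da XOR ce = 14
27 XOR 5e = 79
c7 XOR 3c = fb
bf XOR 6e = d1
3d XOR 5b = 66
e5 XOR de = 3b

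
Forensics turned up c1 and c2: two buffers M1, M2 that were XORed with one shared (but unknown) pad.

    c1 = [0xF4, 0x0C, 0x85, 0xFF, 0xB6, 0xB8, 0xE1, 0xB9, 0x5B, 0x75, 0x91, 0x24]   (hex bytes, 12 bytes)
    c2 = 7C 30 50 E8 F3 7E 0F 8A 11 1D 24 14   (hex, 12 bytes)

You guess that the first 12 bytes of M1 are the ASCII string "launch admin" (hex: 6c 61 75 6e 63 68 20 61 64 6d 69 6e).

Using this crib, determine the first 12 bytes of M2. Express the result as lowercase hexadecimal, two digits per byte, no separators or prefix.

e45da07926aece522e05dc5e

First, c1 ⊕ c2 = (M1 ⊕ K) ⊕ (M2 ⊕ K) = M1 ⊕ M2, so the key drops out. Then M2 = (M1 ⊕ M2) ⊕ M1 over the first 12 bytes.
byte 0: (f4 ^ 7c) ^ 6c = 88 ^ 6c = e4
byte 1: (0c ^ 30) ^ 61 = 3c ^ 61 = 5d
byte 2: (85 ^ 50) ^ 75 = d5 ^ 75 = a0
byte 3: (ff ^ e8) ^ 6e = 17 ^ 6e = 79
byte 4: (b6 ^ f3) ^ 63 = 45 ^ 63 = 26
byte 5: (b8 ^ 7e) ^ 68 = c6 ^ 68 = ae
byte 6: (e1 ^ 0f) ^ 20 = ee ^ 20 = ce
byte 7: (b9 ^ 8a) ^ 61 = 33 ^ 61 = 52
byte 8: (5b ^ 11) ^ 64 = 4a ^ 64 = 2e
byte 9: (75 ^ 1d) ^ 6d = 68 ^ 6d = 05
byte 10: (91 ^ 24) ^ 69 = b5 ^ 69 = dc
byte 11: (24 ^ 14) ^ 6e = 30 ^ 6e = 5e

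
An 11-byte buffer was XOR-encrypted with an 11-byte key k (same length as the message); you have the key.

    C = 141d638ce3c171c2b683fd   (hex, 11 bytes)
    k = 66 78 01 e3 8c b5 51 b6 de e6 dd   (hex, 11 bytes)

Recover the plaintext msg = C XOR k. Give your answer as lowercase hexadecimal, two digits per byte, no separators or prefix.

XOR is its own inverse, so applying the key byte-wise gives the result directly.
 20 xor 102 = 114
 29 xor 120 = 101
 99 xor   1 =  98
140 xor 227 = 111
227 xor 140 = 111
193 xor 181 = 116
113 xor  81 =  32
194 xor 182 = 116
182 xor 222 = 104
131 xor 230 = 101
253 xor 221 =  32

7265626f6f742074686520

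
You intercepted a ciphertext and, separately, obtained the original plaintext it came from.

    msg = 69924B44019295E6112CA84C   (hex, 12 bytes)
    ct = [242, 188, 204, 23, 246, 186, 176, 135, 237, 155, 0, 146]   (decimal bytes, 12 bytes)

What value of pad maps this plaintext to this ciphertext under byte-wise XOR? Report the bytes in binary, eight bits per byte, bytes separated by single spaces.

Since ct = msg ⊕ pad, XORing both sides with msg gives pad = msg ⊕ ct.
69 XOR f2 = 9b
92 XOR bc = 2e
4b XOR cc = 87
44 XOR 17 = 53
01 XOR f6 = f7
92 XOR ba = 28
95 XOR b0 = 25
e6 XOR 87 = 61
11 XOR ed = fc
2c XOR 9b = b7
a8 XOR 00 = a8
4c XOR 92 = de

10011011 00101110 10000111 01010011 11110111 00101000 00100101 01100001 11111100 10110111 10101000 11011110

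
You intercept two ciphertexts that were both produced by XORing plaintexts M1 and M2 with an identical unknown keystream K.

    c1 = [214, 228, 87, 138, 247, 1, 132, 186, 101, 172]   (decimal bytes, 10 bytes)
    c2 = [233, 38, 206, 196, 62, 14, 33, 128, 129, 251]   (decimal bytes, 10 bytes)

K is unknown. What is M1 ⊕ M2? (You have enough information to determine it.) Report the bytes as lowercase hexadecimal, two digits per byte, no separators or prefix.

c1 ⊕ c2 = (M1 ⊕ K) ⊕ (M2 ⊕ K) = M1 ⊕ M2 — the shared key cancels under XOR.
byte 0: 11010110 xor 11101001 = 00111111
byte 1: 11100100 xor 00100110 = 11000010
byte 2: 01010111 xor 11001110 = 10011001
byte 3: 10001010 xor 11000100 = 01001110
byte 4: 11110111 xor 00111110 = 11001001
byte 5: 00000001 xor 00001110 = 00001111
byte 6: 10000100 xor 00100001 = 10100101
byte 7: 10111010 xor 10000000 = 00111010
byte 8: 01100101 xor 10000001 = 11100100
byte 9: 10101100 xor 11111011 = 01010111

3fc2994ec90fa53ae457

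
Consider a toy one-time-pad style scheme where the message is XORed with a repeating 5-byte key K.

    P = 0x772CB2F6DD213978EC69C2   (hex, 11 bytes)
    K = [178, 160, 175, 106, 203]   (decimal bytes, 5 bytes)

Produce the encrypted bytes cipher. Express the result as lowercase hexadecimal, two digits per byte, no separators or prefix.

c58c1d9c169399d786a270

The 5-byte key repeats, so the effective keystream is b2 a0 af 6a cb b2 a0 af 6a cb b2.
byte 0: 77 XOR b2 = c5
byte 1: 2c XOR a0 = 8c
byte 2: b2 XOR af = 1d
byte 3: f6 XOR 6a = 9c
byte 4: dd XOR cb = 16
byte 5: 21 XOR b2 = 93
byte 6: 39 XOR a0 = 99
byte 7: 78 XOR af = d7
byte 8: ec XOR 6a = 86
byte 9: 69 XOR cb = a2
byte 10: c2 XOR b2 = 70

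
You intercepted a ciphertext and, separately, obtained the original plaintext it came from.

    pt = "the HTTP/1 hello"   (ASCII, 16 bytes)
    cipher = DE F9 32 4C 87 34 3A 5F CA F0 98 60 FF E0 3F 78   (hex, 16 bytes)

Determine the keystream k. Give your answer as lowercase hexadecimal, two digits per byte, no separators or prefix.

aa91576ccf606e0fe5c1b8089a8c5317

Since cipher = pt ⊕ k, XORing both sides with pt gives k = pt ⊕ cipher.
74 ⊕ de = aa
68 ⊕ f9 = 91
65 ⊕ 32 = 57
20 ⊕ 4c = 6c
48 ⊕ 87 = cf
54 ⊕ 34 = 60
54 ⊕ 3a = 6e
50 ⊕ 5f = 0f
2f ⊕ ca = e5
31 ⊕ f0 = c1
20 ⊕ 98 = b8
68 ⊕ 60 = 08
65 ⊕ ff = 9a
6c ⊕ e0 = 8c
6c ⊕ 3f = 53
6f ⊕ 78 = 17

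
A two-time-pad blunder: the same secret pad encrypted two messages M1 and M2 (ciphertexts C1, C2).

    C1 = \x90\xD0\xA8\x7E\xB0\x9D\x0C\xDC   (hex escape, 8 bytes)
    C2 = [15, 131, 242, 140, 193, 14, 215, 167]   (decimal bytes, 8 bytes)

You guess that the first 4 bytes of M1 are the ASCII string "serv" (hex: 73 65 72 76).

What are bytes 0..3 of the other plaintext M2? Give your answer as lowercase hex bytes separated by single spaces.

First, C1 ⊕ C2 = (M1 ⊕ K) ⊕ (M2 ⊕ K) = M1 ⊕ M2, so the key drops out. Then M2 = (M1 ⊕ M2) ⊕ M1 over the first 4 bytes.
byte 0: (90 ^ 0f) ^ 73 = 9f ^ 73 = ec
byte 1: (d0 ^ 83) ^ 65 = 53 ^ 65 = 36
byte 2: (a8 ^ f2) ^ 72 = 5a ^ 72 = 28
byte 3: (7e ^ 8c) ^ 76 = f2 ^ 76 = 84

ec 36 28 84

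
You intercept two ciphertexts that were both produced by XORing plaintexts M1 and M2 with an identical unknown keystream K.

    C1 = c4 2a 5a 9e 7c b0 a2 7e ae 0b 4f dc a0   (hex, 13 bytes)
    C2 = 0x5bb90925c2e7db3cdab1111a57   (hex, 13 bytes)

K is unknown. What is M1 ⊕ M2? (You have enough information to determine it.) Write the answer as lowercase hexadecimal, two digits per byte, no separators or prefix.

C1 ⊕ C2 = (M1 ⊕ K) ⊕ (M2 ⊕ K) = M1 ⊕ M2 — the shared key cancels under XOR.
196 ⊕  91 = 159
 42 ⊕ 185 = 147
 90 ⊕   9 =  83
158 ⊕  37 = 187
124 ⊕ 194 = 190
176 ⊕ 231 =  87
162 ⊕ 219 = 121
126 ⊕  60 =  66
174 ⊕ 218 = 116
 11 ⊕ 177 = 186
 79 ⊕  17 =  94
220 ⊕  26 = 198
160 ⊕  87 = 247

9f9353bbbe57794274ba5ec6f7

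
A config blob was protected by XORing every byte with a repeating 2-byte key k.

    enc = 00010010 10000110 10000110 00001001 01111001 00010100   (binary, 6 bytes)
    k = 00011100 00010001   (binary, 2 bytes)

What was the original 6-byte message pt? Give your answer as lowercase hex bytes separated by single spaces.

0e 97 9a 18 65 05

The 2-byte key repeats, so the effective keystream is 1c 11 1c 11 1c 11.
byte 0: 12 XOR 1c = 0e
byte 1: 86 XOR 11 = 97
byte 2: 86 XOR 1c = 9a
byte 3: 09 XOR 11 = 18
byte 4: 79 XOR 1c = 65
byte 5: 14 XOR 11 = 05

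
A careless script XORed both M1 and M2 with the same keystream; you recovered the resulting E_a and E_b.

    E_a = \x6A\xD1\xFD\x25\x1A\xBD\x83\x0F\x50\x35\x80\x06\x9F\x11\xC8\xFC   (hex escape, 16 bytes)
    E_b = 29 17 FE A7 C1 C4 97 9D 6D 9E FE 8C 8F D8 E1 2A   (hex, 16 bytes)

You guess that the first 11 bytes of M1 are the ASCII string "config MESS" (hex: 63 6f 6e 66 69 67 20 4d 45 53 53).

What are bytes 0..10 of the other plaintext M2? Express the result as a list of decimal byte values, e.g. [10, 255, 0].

First, E_a ⊕ E_b = (M1 ⊕ K) ⊕ (M2 ⊕ K) = M1 ⊕ M2, so the key drops out. Then M2 = (M1 ⊕ M2) ⊕ M1 over the first 11 bytes.
byte 0: (6a xor 29) xor 63 = 43 xor 63 = 20
byte 1: (d1 xor 17) xor 6f = c6 xor 6f = a9
byte 2: (fd xor fe) xor 6e = 03 xor 6e = 6d
byte 3: (25 xor a7) xor 66 = 82 xor 66 = e4
byte 4: (1a xor c1) xor 69 = db xor 69 = b2
byte 5: (bd xor c4) xor 67 = 79 xor 67 = 1e
byte 6: (83 xor 97) xor 20 = 14 xor 20 = 34
byte 7: (0f xor 9d) xor 4d = 92 xor 4d = df
byte 8: (50 xor 6d) xor 45 = 3d xor 45 = 78
byte 9: (35 xor 9e) xor 53 = ab xor 53 = f8
byte 10: (80 xor fe) xor 53 = 7e xor 53 = 2d

[32, 169, 109, 228, 178, 30, 52, 223, 120, 248, 45]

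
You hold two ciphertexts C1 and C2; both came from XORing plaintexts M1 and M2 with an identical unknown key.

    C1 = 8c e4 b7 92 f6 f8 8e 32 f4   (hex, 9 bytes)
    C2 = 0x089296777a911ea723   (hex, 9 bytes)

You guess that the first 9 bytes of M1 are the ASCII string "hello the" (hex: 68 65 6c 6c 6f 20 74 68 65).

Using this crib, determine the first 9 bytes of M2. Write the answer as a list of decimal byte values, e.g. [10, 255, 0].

[236, 19, 77, 137, 227, 73, 228, 253, 178]

First, C1 ⊕ C2 = (M1 ⊕ K) ⊕ (M2 ⊕ K) = M1 ⊕ M2, so the key drops out. Then M2 = (M1 ⊕ M2) ⊕ M1 over the first 9 bytes.
byte 0: (8c ⊕ 08) ⊕ 68 = 84 ⊕ 68 = ec
byte 1: (e4 ⊕ 92) ⊕ 65 = 76 ⊕ 65 = 13
byte 2: (b7 ⊕ 96) ⊕ 6c = 21 ⊕ 6c = 4d
byte 3: (92 ⊕ 77) ⊕ 6c = e5 ⊕ 6c = 89
byte 4: (f6 ⊕ 7a) ⊕ 6f = 8c ⊕ 6f = e3
byte 5: (f8 ⊕ 91) ⊕ 20 = 69 ⊕ 20 = 49
byte 6: (8e ⊕ 1e) ⊕ 74 = 90 ⊕ 74 = e4
byte 7: (32 ⊕ a7) ⊕ 68 = 95 ⊕ 68 = fd
byte 8: (f4 ⊕ 23) ⊕ 65 = d7 ⊕ 65 = b2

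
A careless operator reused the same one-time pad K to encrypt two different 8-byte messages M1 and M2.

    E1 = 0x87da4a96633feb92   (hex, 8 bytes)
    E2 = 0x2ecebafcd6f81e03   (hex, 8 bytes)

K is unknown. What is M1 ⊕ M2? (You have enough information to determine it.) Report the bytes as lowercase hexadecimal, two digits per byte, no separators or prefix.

a914f06ab5c7f591

E1 ⊕ E2 = (M1 ⊕ K) ⊕ (M2 ⊕ K) = M1 ⊕ M2 — the shared key cancels under XOR.
87 XOR 2e = a9
da XOR ce = 14
4a XOR ba = f0
96 XOR fc = 6a
63 XOR d6 = b5
3f XOR f8 = c7
eb XOR 1e = f5
92 XOR 03 = 91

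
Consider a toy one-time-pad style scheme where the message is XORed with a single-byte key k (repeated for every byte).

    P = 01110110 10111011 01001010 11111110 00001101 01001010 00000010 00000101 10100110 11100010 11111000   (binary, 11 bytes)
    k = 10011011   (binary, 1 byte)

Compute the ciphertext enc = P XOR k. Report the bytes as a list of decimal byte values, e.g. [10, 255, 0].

[237, 32, 209, 101, 150, 209, 153, 158, 61, 121, 99]

The 1-byte key repeats, so the effective keystream is 9b 9b 9b 9b 9b 9b 9b 9b 9b 9b 9b.
byte 0: 76 XOR 9b = ed
byte 1: bb XOR 9b = 20
byte 2: 4a XOR 9b = d1
byte 3: fe XOR 9b = 65
byte 4: 0d XOR 9b = 96
byte 5: 4a XOR 9b = d1
byte 6: 02 XOR 9b = 99
byte 7: 05 XOR 9b = 9e
byte 8: a6 XOR 9b = 3d
byte 9: e2 XOR 9b = 79
byte 10: f8 XOR 9b = 63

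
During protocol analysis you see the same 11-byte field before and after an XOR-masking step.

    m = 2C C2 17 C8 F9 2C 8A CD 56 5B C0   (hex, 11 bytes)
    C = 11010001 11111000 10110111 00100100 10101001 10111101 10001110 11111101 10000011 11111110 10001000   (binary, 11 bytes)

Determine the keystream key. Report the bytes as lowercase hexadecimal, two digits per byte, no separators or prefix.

Since C = m ⊕ key, XORing both sides with m gives key = m ⊕ C.
2c ^ d1 = fd
c2 ^ f8 = 3a
17 ^ b7 = a0
c8 ^ 24 = ec
f9 ^ a9 = 50
2c ^ bd = 91
8a ^ 8e = 04
cd ^ fd = 30
56 ^ 83 = d5
5b ^ fe = a5
c0 ^ 88 = 48

fd3aa0ec50910430d5a548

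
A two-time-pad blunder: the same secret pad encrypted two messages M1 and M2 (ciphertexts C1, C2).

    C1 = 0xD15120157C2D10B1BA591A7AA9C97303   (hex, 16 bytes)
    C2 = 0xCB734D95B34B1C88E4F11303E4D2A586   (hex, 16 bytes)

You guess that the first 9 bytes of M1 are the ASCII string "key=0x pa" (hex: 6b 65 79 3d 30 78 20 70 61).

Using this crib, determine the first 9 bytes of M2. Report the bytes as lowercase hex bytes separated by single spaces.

First, C1 ⊕ C2 = (M1 ⊕ K) ⊕ (M2 ⊕ K) = M1 ⊕ M2, so the key drops out. Then M2 = (M1 ⊕ M2) ⊕ M1 over the first 9 bytes.
byte 0: (d1 XOR cb) XOR 6b = 1a XOR 6b = 71
byte 1: (51 XOR 73) XOR 65 = 22 XOR 65 = 47
byte 2: (20 XOR 4d) XOR 79 = 6d XOR 79 = 14
byte 3: (15 XOR 95) XOR 3d = 80 XOR 3d = bd
byte 4: (7c XOR b3) XOR 30 = cf XOR 30 = ff
byte 5: (2d XOR 4b) XOR 78 = 66 XOR 78 = 1e
byte 6: (10 XOR 1c) XOR 20 = 0c XOR 20 = 2c
byte 7: (b1 XOR 88) XOR 70 = 39 XOR 70 = 49
byte 8: (ba XOR e4) XOR 61 = 5e XOR 61 = 3f

71 47 14 bd ff 1e 2c 49 3f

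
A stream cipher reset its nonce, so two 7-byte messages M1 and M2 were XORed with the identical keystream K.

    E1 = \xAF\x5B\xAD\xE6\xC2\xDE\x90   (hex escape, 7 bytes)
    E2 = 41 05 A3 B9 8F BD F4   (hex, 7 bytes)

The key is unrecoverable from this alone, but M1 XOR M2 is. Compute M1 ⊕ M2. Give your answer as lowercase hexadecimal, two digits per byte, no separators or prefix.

ee5e0e5f4d6364

E1 ⊕ E2 = (M1 ⊕ K) ⊕ (M2 ⊕ K) = M1 ⊕ M2 — the shared key cancels under XOR.
af XOR 41 = ee
5b XOR 05 = 5e
ad XOR a3 = 0e
e6 XOR b9 = 5f
c2 XOR 8f = 4d
de XOR bd = 63
90 XOR f4 = 64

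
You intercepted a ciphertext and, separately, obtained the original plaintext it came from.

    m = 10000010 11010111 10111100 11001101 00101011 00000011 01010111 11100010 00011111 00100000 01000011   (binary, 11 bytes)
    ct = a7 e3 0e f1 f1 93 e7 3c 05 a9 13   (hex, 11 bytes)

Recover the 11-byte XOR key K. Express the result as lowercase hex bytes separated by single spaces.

Since ct = m ⊕ K, XORing both sides with m gives K = m ⊕ ct.
byte 0: 82 ⊕ a7 = 25
byte 1: d7 ⊕ e3 = 34
byte 2: bc ⊕ 0e = b2
byte 3: cd ⊕ f1 = 3c
byte 4: 2b ⊕ f1 = da
byte 5: 03 ⊕ 93 = 90
byte 6: 57 ⊕ e7 = b0
byte 7: e2 ⊕ 3c = de
byte 8: 1f ⊕ 05 = 1a
byte 9: 20 ⊕ a9 = 89
byte 10: 43 ⊕ 13 = 50

25 34 b2 3c da 90 b0 de 1a 89 50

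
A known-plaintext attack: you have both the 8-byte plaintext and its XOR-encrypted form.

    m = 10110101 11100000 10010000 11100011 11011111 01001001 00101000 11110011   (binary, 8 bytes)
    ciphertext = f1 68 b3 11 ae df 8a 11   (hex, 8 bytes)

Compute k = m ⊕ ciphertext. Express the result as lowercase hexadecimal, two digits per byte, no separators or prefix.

448823f27196a2e2

Since ciphertext = m ⊕ k, XORing both sides with m gives k = m ⊕ ciphertext.
byte 0: b5 ^ f1 = 44
byte 1: e0 ^ 68 = 88
byte 2: 90 ^ b3 = 23
byte 3: e3 ^ 11 = f2
byte 4: df ^ ae = 71
byte 5: 49 ^ df = 96
byte 6: 28 ^ 8a = a2
byte 7: f3 ^ 11 = e2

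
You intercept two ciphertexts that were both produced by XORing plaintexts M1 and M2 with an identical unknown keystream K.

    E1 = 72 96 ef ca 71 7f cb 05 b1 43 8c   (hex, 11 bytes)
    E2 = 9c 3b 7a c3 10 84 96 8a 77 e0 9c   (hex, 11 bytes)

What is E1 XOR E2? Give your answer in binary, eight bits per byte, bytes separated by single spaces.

E1 ⊕ E2 = (M1 ⊕ K) ⊕ (M2 ⊕ K) = M1 ⊕ M2 — the shared key cancels under XOR.
72 xor 9c = ee
96 xor 3b = ad
ef xor 7a = 95
ca xor c3 = 09
71 xor 10 = 61
7f xor 84 = fb
cb xor 96 = 5d
05 xor 8a = 8f
b1 xor 77 = c6
43 xor e0 = a3
8c xor 9c = 10

11101110 10101101 10010101 00001001 01100001 11111011 01011101 10001111 11000110 10100011 00010000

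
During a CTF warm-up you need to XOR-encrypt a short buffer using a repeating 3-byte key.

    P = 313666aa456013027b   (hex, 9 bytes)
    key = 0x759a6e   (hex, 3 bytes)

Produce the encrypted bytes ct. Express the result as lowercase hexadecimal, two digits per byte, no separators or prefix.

44ac08dfdf0e669815

The 3-byte key repeats, so the effective keystream is 75 9a 6e 75 9a 6e 75 9a 6e.
byte 0: 00110001 XOR 01110101 = 01000100
byte 1: 00110110 XOR 10011010 = 10101100
byte 2: 01100110 XOR 01101110 = 00001000
byte 3: 10101010 XOR 01110101 = 11011111
byte 4: 01000101 XOR 10011010 = 11011111
byte 5: 01100000 XOR 01101110 = 00001110
byte 6: 00010011 XOR 01110101 = 01100110
byte 7: 00000010 XOR 10011010 = 10011000
byte 8: 01111011 XOR 01101110 = 00010101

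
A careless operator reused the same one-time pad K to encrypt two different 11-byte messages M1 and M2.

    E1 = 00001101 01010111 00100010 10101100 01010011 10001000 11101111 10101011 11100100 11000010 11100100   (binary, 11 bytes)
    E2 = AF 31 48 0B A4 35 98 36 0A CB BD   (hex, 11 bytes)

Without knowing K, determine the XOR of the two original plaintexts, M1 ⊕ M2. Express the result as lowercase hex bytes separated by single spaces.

a2 66 6a a7 f7 bd 77 9d ee 09 59

E1 ⊕ E2 = (M1 ⊕ K) ⊕ (M2 ⊕ K) = M1 ⊕ M2 — the shared key cancels under XOR.
0d ^ af = a2
57 ^ 31 = 66
22 ^ 48 = 6a
ac ^ 0b = a7
53 ^ a4 = f7
88 ^ 35 = bd
ef ^ 98 = 77
ab ^ 36 = 9d
e4 ^ 0a = ee
c2 ^ cb = 09
e4 ^ bd = 59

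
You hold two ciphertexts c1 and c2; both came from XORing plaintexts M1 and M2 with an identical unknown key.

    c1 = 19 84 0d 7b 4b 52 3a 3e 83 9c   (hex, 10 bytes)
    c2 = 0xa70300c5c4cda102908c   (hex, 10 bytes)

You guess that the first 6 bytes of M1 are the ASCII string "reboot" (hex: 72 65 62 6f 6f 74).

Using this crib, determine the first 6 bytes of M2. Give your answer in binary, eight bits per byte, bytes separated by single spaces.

11001100 11100010 01101111 11010001 11100000 11101011

First, c1 ⊕ c2 = (M1 ⊕ K) ⊕ (M2 ⊕ K) = M1 ⊕ M2, so the key drops out. Then M2 = (M1 ⊕ M2) ⊕ M1 over the first 6 bytes.
byte 0: (19 xor a7) xor 72 = be xor 72 = cc
byte 1: (84 xor 03) xor 65 = 87 xor 65 = e2
byte 2: (0d xor 00) xor 62 = 0d xor 62 = 6f
byte 3: (7b xor c5) xor 6f = be xor 6f = d1
byte 4: (4b xor c4) xor 6f = 8f xor 6f = e0
byte 5: (52 xor cd) xor 74 = 9f xor 74 = eb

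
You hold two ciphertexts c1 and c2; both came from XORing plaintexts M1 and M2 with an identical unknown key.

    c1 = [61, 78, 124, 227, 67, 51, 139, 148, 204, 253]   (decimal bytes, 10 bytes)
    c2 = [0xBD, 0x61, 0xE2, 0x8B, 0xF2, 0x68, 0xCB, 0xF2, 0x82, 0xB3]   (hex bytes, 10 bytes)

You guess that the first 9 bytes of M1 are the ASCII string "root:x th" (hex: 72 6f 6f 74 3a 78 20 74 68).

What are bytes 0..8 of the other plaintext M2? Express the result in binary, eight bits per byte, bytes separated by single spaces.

11110010 01000000 11110001 00011100 10001011 00100011 01100000 00010010 00100110

First, c1 ⊕ c2 = (M1 ⊕ K) ⊕ (M2 ⊕ K) = M1 ⊕ M2, so the key drops out. Then M2 = (M1 ⊕ M2) ⊕ M1 over the first 9 bytes.
byte 0: (3d XOR bd) XOR 72 = 80 XOR 72 = f2
byte 1: (4e XOR 61) XOR 6f = 2f XOR 6f = 40
byte 2: (7c XOR e2) XOR 6f = 9e XOR 6f = f1
byte 3: (e3 XOR 8b) XOR 74 = 68 XOR 74 = 1c
byte 4: (43 XOR f2) XOR 3a = b1 XOR 3a = 8b
byte 5: (33 XOR 68) XOR 78 = 5b XOR 78 = 23
byte 6: (8b XOR cb) XOR 20 = 40 XOR 20 = 60
byte 7: (94 XOR f2) XOR 74 = 66 XOR 74 = 12
byte 8: (cc XOR 82) XOR 68 = 4e XOR 68 = 26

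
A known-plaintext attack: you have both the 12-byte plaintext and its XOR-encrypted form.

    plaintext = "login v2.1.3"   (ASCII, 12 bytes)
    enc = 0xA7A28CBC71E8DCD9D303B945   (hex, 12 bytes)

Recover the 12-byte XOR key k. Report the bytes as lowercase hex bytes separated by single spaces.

cb cd eb d5 1f c8 aa eb fd 32 97 76

Since enc = plaintext ⊕ k, XORing both sides with plaintext gives k = plaintext ⊕ enc.
6c XOR a7 = cb
6f XOR a2 = cd
67 XOR 8c = eb
69 XOR bc = d5
6e XOR 71 = 1f
20 XOR e8 = c8
76 XOR dc = aa
32 XOR d9 = eb
2e XOR d3 = fd
31 XOR 03 = 32
2e XOR b9 = 97
33 XOR 45 = 76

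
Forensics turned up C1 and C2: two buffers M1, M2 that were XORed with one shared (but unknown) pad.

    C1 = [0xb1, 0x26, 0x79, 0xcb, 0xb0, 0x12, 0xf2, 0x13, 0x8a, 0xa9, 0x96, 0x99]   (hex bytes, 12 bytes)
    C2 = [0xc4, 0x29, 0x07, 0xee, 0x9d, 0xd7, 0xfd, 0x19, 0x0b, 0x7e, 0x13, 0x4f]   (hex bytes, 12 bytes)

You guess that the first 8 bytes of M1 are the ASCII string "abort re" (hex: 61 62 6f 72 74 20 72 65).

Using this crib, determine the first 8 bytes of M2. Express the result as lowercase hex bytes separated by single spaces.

14 6d 11 57 59 e5 7d 6f

First, C1 ⊕ C2 = (M1 ⊕ K) ⊕ (M2 ⊕ K) = M1 ⊕ M2, so the key drops out. Then M2 = (M1 ⊕ M2) ⊕ M1 over the first 8 bytes.
byte 0: (b1 xor c4) xor 61 = 75 xor 61 = 14
byte 1: (26 xor 29) xor 62 = 0f xor 62 = 6d
byte 2: (79 xor 07) xor 6f = 7e xor 6f = 11
byte 3: (cb xor ee) xor 72 = 25 xor 72 = 57
byte 4: (b0 xor 9d) xor 74 = 2d xor 74 = 59
byte 5: (12 xor d7) xor 20 = c5 xor 20 = e5
byte 6: (f2 xor fd) xor 72 = 0f xor 72 = 7d
byte 7: (13 xor 19) xor 65 = 0a xor 65 = 6f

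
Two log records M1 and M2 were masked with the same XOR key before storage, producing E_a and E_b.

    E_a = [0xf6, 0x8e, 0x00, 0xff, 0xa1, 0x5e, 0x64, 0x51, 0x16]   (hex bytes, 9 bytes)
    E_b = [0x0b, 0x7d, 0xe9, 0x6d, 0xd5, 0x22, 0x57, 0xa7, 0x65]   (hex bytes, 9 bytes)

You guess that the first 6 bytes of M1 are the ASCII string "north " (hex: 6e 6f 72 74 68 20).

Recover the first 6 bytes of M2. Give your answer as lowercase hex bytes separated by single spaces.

First, E_a ⊕ E_b = (M1 ⊕ K) ⊕ (M2 ⊕ K) = M1 ⊕ M2, so the key drops out. Then M2 = (M1 ⊕ M2) ⊕ M1 over the first 6 bytes.
byte 0: (f6 XOR 0b) XOR 6e = fd XOR 6e = 93
byte 1: (8e XOR 7d) XOR 6f = f3 XOR 6f = 9c
byte 2: (00 XOR e9) XOR 72 = e9 XOR 72 = 9b
byte 3: (ff XOR 6d) XOR 74 = 92 XOR 74 = e6
byte 4: (a1 XOR d5) XOR 68 = 74 XOR 68 = 1c
byte 5: (5e XOR 22) XOR 20 = 7c XOR 20 = 5c

93 9c 9b e6 1c 5c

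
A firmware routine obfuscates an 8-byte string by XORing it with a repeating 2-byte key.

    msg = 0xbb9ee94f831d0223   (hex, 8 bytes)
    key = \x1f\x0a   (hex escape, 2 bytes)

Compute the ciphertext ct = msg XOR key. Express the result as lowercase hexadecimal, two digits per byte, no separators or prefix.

The 2-byte key repeats, so the effective keystream is 1f 0a 1f 0a 1f 0a 1f 0a.
byte 0: 10111011 ^ 00011111 = 10100100
byte 1: 10011110 ^ 00001010 = 10010100
byte 2: 11101001 ^ 00011111 = 11110110
byte 3: 01001111 ^ 00001010 = 01000101
byte 4: 10000011 ^ 00011111 = 10011100
byte 5: 00011101 ^ 00001010 = 00010111
byte 6: 00000010 ^ 00011111 = 00011101
byte 7: 00100011 ^ 00001010 = 00101001

a494f6459c171d29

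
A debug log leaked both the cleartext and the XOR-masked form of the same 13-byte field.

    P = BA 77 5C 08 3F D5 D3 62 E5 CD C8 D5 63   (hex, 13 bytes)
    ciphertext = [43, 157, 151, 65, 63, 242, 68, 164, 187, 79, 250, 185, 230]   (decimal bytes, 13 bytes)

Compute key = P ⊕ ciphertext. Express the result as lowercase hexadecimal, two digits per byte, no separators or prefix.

91eacb49002797c65e82326c85

Since ciphertext = P ⊕ key, XORing both sides with P gives key = P ⊕ ciphertext.
byte 0: 186 ⊕  43 = 145
byte 1: 119 ⊕ 157 = 234
byte 2:  92 ⊕ 151 = 203
byte 3:   8 ⊕  65 =  73
byte 4:  63 ⊕  63 =   0
byte 5: 213 ⊕ 242 =  39
byte 6: 211 ⊕  68 = 151
byte 7:  98 ⊕ 164 = 198
byte 8: 229 ⊕ 187 =  94
byte 9: 205 ⊕  79 = 130
byte 10: 200 ⊕ 250 =  50
byte 11: 213 ⊕ 185 = 108
byte 12:  99 ⊕ 230 = 133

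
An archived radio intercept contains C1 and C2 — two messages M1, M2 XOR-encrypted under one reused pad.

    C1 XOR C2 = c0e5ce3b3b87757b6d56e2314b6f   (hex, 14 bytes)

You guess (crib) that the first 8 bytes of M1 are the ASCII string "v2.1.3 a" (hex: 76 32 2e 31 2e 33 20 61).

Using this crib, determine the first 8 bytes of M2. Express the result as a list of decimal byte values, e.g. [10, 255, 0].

Since C1 ⊕ C2 = M1 ⊕ M2, XORing with the guessed M1 bytes yields the corresponding M2 bytes: M2 = (C1 ⊕ C2) ⊕ M1.
c0 XOR 76 = b6
e5 XOR 32 = d7
ce XOR 2e = e0
3b XOR 31 = 0a
3b XOR 2e = 15
87 XOR 33 = b4
75 XOR 20 = 55
7b XOR 61 = 1a

[182, 215, 224, 10, 21, 180, 85, 26]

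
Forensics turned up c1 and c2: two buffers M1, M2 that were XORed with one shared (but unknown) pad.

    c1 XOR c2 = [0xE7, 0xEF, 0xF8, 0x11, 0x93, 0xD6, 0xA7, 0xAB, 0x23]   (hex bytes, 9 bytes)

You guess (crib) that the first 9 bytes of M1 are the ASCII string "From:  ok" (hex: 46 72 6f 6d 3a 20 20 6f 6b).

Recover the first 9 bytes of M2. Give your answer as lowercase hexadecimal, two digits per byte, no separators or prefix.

Since c1 ⊕ c2 = M1 ⊕ M2, XORing with the guessed M1 bytes yields the corresponding M2 bytes: M2 = (c1 ⊕ c2) ⊕ M1.
e7 ^ 46 = a1
ef ^ 72 = 9d
f8 ^ 6f = 97
11 ^ 6d = 7c
93 ^ 3a = a9
d6 ^ 20 = f6
a7 ^ 20 = 87
ab ^ 6f = c4
23 ^ 6b = 48

a19d977ca9f687c448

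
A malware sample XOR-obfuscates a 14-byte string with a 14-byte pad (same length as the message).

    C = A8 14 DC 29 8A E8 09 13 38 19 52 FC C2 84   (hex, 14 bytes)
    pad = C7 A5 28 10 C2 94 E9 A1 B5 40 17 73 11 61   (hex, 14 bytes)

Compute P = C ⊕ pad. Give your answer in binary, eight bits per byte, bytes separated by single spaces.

01101111 10110001 11110100 00111001 01001000 01111100 11100000 10110010 10001101 01011001 01000101 10001111 11010011 11100101

XOR is its own inverse, so applying the key byte-wise gives the result directly.
a8 XOR c7 = 6f
14 XOR a5 = b1
dc XOR 28 = f4
29 XOR 10 = 39
8a XOR c2 = 48
e8 XOR 94 = 7c
09 XOR e9 = e0
13 XOR a1 = b2
38 XOR b5 = 8d
19 XOR 40 = 59
52 XOR 17 = 45
fc XOR 73 = 8f
c2 XOR 11 = d3
84 XOR 61 = e5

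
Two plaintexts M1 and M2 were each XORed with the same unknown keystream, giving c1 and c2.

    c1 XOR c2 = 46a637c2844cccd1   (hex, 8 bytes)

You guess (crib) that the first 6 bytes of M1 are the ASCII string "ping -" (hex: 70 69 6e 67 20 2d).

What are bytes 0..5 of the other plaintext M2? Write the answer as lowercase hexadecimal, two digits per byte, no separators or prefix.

36cf59a5a461

Since c1 ⊕ c2 = M1 ⊕ M2, XORing with the guessed M1 bytes yields the corresponding M2 bytes: M2 = (c1 ⊕ c2) ⊕ M1.
 70 ⊕ 112 =  54
166 ⊕ 105 = 207
 55 ⊕ 110 =  89
194 ⊕ 103 = 165
132 ⊕  32 = 164
 76 ⊕  45 =  97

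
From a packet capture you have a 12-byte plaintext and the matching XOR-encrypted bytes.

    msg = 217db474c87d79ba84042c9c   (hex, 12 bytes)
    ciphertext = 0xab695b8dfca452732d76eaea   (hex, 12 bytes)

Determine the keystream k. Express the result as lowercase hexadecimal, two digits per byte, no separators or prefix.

8a14eff934d92bc9a972c676

Since ciphertext = msg ⊕ k, XORing both sides with msg gives k = msg ⊕ ciphertext.
21 ⊕ ab = 8a
7d ⊕ 69 = 14
b4 ⊕ 5b = ef
74 ⊕ 8d = f9
c8 ⊕ fc = 34
7d ⊕ a4 = d9
79 ⊕ 52 = 2b
ba ⊕ 73 = c9
84 ⊕ 2d = a9
04 ⊕ 76 = 72
2c ⊕ ea = c6
9c ⊕ ea = 76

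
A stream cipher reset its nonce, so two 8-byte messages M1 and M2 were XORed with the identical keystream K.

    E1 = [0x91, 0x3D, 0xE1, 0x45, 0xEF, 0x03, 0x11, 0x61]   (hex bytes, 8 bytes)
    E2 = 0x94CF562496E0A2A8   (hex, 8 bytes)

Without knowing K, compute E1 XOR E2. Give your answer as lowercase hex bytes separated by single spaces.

05 f2 b7 61 79 e3 b3 c9

E1 ⊕ E2 = (M1 ⊕ K) ⊕ (M2 ⊕ K) = M1 ⊕ M2 — the shared key cancels under XOR.
91 xor 94 = 05
3d xor cf = f2
e1 xor 56 = b7
45 xor 24 = 61
ef xor 96 = 79
03 xor e0 = e3
11 xor a2 = b3
61 xor a8 = c9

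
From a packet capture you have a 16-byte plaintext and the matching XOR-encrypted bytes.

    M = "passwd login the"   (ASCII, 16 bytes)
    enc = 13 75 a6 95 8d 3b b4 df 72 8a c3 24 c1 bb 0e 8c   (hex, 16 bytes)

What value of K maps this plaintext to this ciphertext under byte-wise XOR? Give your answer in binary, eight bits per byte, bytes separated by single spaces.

01100011 00010100 11010101 11100110 11111010 01011111 10010100 10110011 00011101 11101101 10101010 01001010 11100001 11001111 01100110 11101001

Since enc = M ⊕ K, XORing both sides with M gives K = M ⊕ enc.
70 XOR 13 = 63
61 XOR 75 = 14
73 XOR a6 = d5
73 XOR 95 = e6
77 XOR 8d = fa
64 XOR 3b = 5f
20 XOR b4 = 94
6c XOR df = b3
6f XOR 72 = 1d
67 XOR 8a = ed
69 XOR c3 = aa
6e XOR 24 = 4a
20 XOR c1 = e1
74 XOR bb = cf
68 XOR 0e = 66
65 XOR 8c = e9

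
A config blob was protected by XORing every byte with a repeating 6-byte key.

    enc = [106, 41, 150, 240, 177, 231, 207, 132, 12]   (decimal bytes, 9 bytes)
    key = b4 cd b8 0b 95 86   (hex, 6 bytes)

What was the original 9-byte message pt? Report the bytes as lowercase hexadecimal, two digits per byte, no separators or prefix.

The 6-byte key repeats, so the effective keystream is b4 cd b8 0b 95 86 b4 cd b8.
byte 0: 01101010 xor 10110100 = 11011110
byte 1: 00101001 xor 11001101 = 11100100
byte 2: 10010110 xor 10111000 = 00101110
byte 3: 11110000 xor 00001011 = 11111011
byte 4: 10110001 xor 10010101 = 00100100
byte 5: 11100111 xor 10000110 = 01100001
byte 6: 11001111 xor 10110100 = 01111011
byte 7: 10000100 xor 11001101 = 01001001
byte 8: 00001100 xor 10111000 = 10110100

dee42efb24617b49b4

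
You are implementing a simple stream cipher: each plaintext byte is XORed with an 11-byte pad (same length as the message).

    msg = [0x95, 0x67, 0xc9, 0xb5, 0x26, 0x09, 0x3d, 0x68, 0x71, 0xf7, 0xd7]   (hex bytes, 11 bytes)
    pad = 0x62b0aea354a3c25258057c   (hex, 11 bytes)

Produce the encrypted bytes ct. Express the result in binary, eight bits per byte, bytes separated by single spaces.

10010101 ^ 01100010 = 11110111
01100111 ^ 10110000 = 11010111
11001001 ^ 10101110 = 01100111
10110101 ^ 10100011 = 00010110
00100110 ^ 01010100 = 01110010
00001001 ^ 10100011 = 10101010
00111101 ^ 11000010 = 11111111
01101000 ^ 01010010 = 00111010
01110001 ^ 01011000 = 00101001
11110111 ^ 00000101 = 11110010
11010111 ^ 01111100 = 10101011

11110111 11010111 01100111 00010110 01110010 10101010 11111111 00111010 00101001 11110010 10101011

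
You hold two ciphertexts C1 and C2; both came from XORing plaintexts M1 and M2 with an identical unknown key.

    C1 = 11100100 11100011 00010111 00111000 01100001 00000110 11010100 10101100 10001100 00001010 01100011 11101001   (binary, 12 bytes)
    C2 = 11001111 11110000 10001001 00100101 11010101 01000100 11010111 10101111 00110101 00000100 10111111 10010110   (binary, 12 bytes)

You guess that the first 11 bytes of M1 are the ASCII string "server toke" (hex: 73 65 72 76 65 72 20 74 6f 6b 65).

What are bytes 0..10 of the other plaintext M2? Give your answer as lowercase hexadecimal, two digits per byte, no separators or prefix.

First, C1 ⊕ C2 = (M1 ⊕ K) ⊕ (M2 ⊕ K) = M1 ⊕ M2, so the key drops out. Then M2 = (M1 ⊕ M2) ⊕ M1 over the first 11 bytes.
byte 0: (e4 ⊕ cf) ⊕ 73 = 2b ⊕ 73 = 58
byte 1: (e3 ⊕ f0) ⊕ 65 = 13 ⊕ 65 = 76
byte 2: (17 ⊕ 89) ⊕ 72 = 9e ⊕ 72 = ec
byte 3: (38 ⊕ 25) ⊕ 76 = 1d ⊕ 76 = 6b
byte 4: (61 ⊕ d5) ⊕ 65 = b4 ⊕ 65 = d1
byte 5: (06 ⊕ 44) ⊕ 72 = 42 ⊕ 72 = 30
byte 6: (d4 ⊕ d7) ⊕ 20 = 03 ⊕ 20 = 23
byte 7: (ac ⊕ af) ⊕ 74 = 03 ⊕ 74 = 77
byte 8: (8c ⊕ 35) ⊕ 6f = b9 ⊕ 6f = d6
byte 9: (0a ⊕ 04) ⊕ 6b = 0e ⊕ 6b = 65
byte 10: (63 ⊕ bf) ⊕ 65 = dc ⊕ 65 = b9

5876ec6bd1302377d665b9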